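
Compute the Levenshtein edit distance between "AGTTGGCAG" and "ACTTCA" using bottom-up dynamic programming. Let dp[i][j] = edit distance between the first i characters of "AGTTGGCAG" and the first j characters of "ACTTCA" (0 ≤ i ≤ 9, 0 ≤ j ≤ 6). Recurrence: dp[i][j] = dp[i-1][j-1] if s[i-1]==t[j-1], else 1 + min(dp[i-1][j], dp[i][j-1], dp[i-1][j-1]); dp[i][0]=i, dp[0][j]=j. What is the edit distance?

4

   ''  A  C  T  T  C  A
''  0  1  2  3  4  5  6
 A  1  0  1  2  3  4  5
 G  2  1  1  2  3  4  5
 T  3  2  2  1  2  3  4
 T  4  3  3  2  1  2  3
 G  5  4  4  3  2  2  3
 G  6  5  5  4  3  3  3
 C  7  6  5  5  4  3  4
 A  8  7  6  6  5  4  3
 G  9  8  7  7  6  5  4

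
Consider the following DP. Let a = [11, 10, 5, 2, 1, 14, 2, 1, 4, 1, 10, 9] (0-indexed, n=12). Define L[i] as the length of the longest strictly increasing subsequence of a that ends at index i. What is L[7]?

   i    0    1    2    3    4    5    6    7    8    9   10   11
a[i]   11   10    5    2    1   14    2    1    4    1   10    9
L[i]    1    1    1    1    1    2    2    1    3    1    4    4

1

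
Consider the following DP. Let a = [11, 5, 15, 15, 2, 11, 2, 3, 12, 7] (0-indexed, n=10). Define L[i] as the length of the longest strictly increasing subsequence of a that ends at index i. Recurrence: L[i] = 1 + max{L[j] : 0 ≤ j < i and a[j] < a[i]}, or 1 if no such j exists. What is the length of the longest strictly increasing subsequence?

3

   i    0    1    2    3    4    5    6    7    8    9
a[i]   11    5   15   15    2   11    2    3   12    7
L[i]    1    1    2    2    1    2    1    2    3    3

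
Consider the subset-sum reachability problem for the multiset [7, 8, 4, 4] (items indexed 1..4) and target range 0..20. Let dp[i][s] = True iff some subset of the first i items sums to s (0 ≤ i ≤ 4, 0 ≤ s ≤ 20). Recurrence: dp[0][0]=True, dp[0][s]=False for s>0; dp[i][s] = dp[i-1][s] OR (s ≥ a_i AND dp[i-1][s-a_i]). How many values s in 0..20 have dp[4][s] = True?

9

i\s   0   1   2   3   4   5   6   7   8   9  10  11  12  13  14  15  16  17  18  19  20
  0   T   F   F   F   F   F   F   F   F   F   F   F   F   F   F   F   F   F   F   F   F
  1   T   F   F   F   F   F   F   T   F   F   F   F   F   F   F   F   F   F   F   F   F
  2   T   F   F   F   F   F   F   T   T   F   F   F   F   F   F   T   F   F   F   F   F
  3   T   F   F   F   T   F   F   T   T   F   F   T   T   F   F   T   F   F   F   T   F
  4   T   F   F   F   T   F   F   T   T   F   F   T   T   F   F   T   T   F   F   T   F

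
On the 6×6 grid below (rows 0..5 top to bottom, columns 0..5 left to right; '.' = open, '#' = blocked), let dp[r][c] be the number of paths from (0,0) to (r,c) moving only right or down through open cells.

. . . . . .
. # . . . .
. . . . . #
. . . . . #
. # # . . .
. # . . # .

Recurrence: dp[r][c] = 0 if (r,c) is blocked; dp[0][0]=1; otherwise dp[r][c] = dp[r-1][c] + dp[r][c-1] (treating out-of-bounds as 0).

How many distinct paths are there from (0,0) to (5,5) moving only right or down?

23

r\c   0   1   2   3   4   5
  0   1   1   1   1   1   1
  1   1   0   1   2   3   4
  2   1   1   2   4   7   0
  3   1   2   4   8  15   0
  4   1   0   0   8  23  23
  5   1   0   0   8   0  23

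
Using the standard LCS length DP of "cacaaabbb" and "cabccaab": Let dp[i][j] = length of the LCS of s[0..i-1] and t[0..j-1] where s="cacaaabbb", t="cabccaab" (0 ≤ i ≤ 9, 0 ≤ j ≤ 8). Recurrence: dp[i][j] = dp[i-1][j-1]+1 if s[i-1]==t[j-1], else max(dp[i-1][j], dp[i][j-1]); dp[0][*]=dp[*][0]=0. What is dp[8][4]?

   ''  c  a  b  c  c  a  a  b
''  0  0  0  0  0  0  0  0  0
 c  0  1  1  1  1  1  1  1  1
 a  0  1  2  2  2  2  2  2  2
 c  0  1  2  2  3  3  3  3  3
 a  0  1  2  2  3  3  4  4  4
 a  0  1  2  2  3  3  4  5  5
 a  0  1  2  2  3  3  4  5  5
 b  0  1  2  3  3  3  4  5  6
 b  0  1  2  3  3  3  4  5  6
 b  0  1  2  3  3  3  4  5  6

3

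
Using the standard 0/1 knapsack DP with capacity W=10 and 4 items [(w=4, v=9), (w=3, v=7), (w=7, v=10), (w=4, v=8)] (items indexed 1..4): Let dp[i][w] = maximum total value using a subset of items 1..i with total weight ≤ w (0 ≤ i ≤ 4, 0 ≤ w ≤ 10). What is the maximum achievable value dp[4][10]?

i\w   0   1   2   3   4   5   6   7   8   9  10
  0   0   0   0   0   0   0   0   0   0   0   0
  1   0   0   0   0   9   9   9   9   9   9   9
  2   0   0   0   7   9   9   9  16  16  16  16
  3   0   0   0   7   9   9   9  16  16  16  17
  4   0   0   0   7   9   9   9  16  17  17  17

17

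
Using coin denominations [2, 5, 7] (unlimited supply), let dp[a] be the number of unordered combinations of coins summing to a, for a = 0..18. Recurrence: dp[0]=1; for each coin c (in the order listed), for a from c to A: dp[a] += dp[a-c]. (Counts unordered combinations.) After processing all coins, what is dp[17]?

4

after  coin     0     1     2     3     4     5     6     7     8     9    10    11    12    13    14    15    16    17    18
          2     1     0     1     0     1     0     1     0     1     0     1     0     1     0     1     0     1     0     1
          5     1     0     1     0     1     1     1     1     1     1     2     1     2     1     2     2     2     2     2
          7     1     0     1     0     1     1     1     2     1     2     2     2     3     2     4     3     4     4     4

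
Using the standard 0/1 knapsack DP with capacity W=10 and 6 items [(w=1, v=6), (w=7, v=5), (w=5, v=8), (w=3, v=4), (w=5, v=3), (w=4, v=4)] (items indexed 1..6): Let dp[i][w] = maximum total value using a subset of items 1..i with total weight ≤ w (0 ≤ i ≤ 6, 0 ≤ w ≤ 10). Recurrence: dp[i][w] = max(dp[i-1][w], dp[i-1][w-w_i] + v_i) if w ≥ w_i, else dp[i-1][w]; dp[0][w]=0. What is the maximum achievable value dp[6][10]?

18

i\w   0   1   2   3   4   5   6   7   8   9  10
  0   0   0   0   0   0   0   0   0   0   0   0
  1   0   6   6   6   6   6   6   6   6   6   6
  2   0   6   6   6   6   6   6   6  11  11  11
  3   0   6   6   6   6   8  14  14  14  14  14
  4   0   6   6   6  10  10  14  14  14  18  18
  5   0   6   6   6  10  10  14  14  14  18  18
  6   0   6   6   6  10  10  14  14  14  18  18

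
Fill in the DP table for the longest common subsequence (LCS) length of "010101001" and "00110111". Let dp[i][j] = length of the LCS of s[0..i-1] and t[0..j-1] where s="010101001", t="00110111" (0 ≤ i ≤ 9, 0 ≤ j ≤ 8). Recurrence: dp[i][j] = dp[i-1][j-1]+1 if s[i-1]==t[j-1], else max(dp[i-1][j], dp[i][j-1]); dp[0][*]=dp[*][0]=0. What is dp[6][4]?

4

   ''  0  0  1  1  0  1  1  1
''  0  0  0  0  0  0  0  0  0
 0  0  1  1  1  1  1  1  1  1
 1  0  1  1  2  2  2  2  2  2
 0  0  1  2  2  2  3  3  3  3
 1  0  1  2  3  3  3  4  4  4
 0  0  1  2  3  3  4  4  4  4
 1  0  1  2  3  4  4  5  5  5
 0  0  1  2  3  4  5  5  5  5
 0  0  1  2  3  4  5  5  5  5
 1  0  1  2  3  4  5  6  6  6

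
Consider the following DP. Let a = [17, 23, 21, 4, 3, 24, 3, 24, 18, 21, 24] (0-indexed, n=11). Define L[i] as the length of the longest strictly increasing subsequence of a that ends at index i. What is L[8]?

2

   i    0    1    2    3    4    5    6    7    8    9   10
a[i]   17   23   21    4    3   24    3   24   18   21   24
L[i]    1    2    2    1    1    3    1    3    2    3    4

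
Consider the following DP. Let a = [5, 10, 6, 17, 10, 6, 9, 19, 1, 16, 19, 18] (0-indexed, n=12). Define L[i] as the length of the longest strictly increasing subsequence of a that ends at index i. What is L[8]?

   i    0    1    2    3    4    5    6    7    8    9   10   11
a[i]    5   10    6   17   10    6    9   19    1   16   19   18
L[i]    1    2    2    3    3    2    3    4    1    4    5    5

1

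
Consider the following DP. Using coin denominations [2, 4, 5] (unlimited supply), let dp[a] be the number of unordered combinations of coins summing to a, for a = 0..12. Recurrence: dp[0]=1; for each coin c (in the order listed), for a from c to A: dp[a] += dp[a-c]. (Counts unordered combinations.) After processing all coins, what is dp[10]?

after  coin     0     1     2     3     4     5     6     7     8     9    10    11    12
          2     1     0     1     0     1     0     1     0     1     0     1     0     1
          4     1     0     1     0     2     0     2     0     3     0     3     0     4
          5     1     0     1     0     2     1     2     1     3     2     4     2     5

4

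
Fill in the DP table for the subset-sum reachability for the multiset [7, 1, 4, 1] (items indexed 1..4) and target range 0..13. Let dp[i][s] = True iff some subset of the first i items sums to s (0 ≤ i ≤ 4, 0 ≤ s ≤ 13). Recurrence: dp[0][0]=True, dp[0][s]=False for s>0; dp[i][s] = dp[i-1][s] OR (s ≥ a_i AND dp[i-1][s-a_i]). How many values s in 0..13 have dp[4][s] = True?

12

i\s   0   1   2   3   4   5   6   7   8   9  10  11  12  13
  0   T   F   F   F   F   F   F   F   F   F   F   F   F   F
  1   T   F   F   F   F   F   F   T   F   F   F   F   F   F
  2   T   T   F   F   F   F   F   T   T   F   F   F   F   F
  3   T   T   F   F   T   T   F   T   T   F   F   T   T   F
  4   T   T   T   F   T   T   T   T   T   T   F   T   T   T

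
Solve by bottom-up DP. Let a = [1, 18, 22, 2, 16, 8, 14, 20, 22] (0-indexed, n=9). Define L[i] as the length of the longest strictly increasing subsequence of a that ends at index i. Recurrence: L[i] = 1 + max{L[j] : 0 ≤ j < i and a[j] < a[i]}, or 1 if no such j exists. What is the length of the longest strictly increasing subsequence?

   i    0    1    2    3    4    5    6    7    8
a[i]    1   18   22    2   16    8   14   20   22
L[i]    1    2    3    2    3    3    4    5    6

6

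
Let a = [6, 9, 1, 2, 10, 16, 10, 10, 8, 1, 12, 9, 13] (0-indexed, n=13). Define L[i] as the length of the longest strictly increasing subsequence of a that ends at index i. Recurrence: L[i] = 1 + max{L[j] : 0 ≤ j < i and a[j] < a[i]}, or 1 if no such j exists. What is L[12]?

5

   i    0    1    2    3    4    5    6    7    8    9   10   11   12
a[i]    6    9    1    2   10   16   10   10    8    1   12    9   13
L[i]    1    2    1    2    3    4    3    3    3    1    4    4    5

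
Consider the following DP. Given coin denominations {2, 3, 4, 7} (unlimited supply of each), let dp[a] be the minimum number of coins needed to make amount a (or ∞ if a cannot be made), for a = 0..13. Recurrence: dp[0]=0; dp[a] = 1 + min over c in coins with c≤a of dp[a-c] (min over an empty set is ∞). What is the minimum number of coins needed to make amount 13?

3

 a  0  1  2  3  4  5  6  7  8  9 10 11 12 13
dp  0  -  1  1  1  2  2  1  2  2  2  2  3  3
(- denotes ∞ / unreachable)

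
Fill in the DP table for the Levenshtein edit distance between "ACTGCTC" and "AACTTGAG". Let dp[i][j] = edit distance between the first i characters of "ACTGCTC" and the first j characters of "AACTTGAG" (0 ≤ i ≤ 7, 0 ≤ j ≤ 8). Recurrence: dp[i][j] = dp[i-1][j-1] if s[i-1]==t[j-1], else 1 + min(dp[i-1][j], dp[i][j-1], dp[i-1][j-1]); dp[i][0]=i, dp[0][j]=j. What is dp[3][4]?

   ''  A  A  C  T  T  G  A  G
''  0  1  2  3  4  5  6  7  8
 A  1  0  1  2  3  4  5  6  7
 C  2  1  1  1  2  3  4  5  6
 T  3  2  2  2  1  2  3  4  5
 G  4  3  3  3  2  2  2  3  4
 C  5  4  4  3  3  3  3  3  4
 T  6  5  5  4  3  3  4  4  4
 C  7  6  6  5  4  4  4  5  5

1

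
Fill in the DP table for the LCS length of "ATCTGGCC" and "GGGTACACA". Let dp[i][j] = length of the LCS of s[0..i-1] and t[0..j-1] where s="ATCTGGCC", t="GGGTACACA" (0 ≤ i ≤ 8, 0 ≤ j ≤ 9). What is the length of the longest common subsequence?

4

   ''  G  G  G  T  A  C  A  C  A
''  0  0  0  0  0  0  0  0  0  0
 A  0  0  0  0  0  1  1  1  1  1
 T  0  0  0  0  1  1  1  1  1  1
 C  0  0  0  0  1  1  2  2  2  2
 T  0  0  0  0  1  1  2  2  2  2
 G  0  1  1  1  1  1  2  2  2  2
 G  0  1  2  2  2  2  2  2  2  2
 C  0  1  2  2  2  2  3  3  3  3
 C  0  1  2  2  2  2  3  3  4  4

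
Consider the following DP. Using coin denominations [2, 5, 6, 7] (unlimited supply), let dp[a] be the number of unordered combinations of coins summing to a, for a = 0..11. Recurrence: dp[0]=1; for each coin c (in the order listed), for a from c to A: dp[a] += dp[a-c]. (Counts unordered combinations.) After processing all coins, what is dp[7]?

after  coin     0     1     2     3     4     5     6     7     8     9    10    11
          2     1     0     1     0     1     0     1     0     1     0     1     0
          5     1     0     1     0     1     1     1     1     1     1     2     1
          6     1     0     1     0     1     1     2     1     2     1     3     2
          7     1     0     1     0     1     1     2     2     2     2     3     3

2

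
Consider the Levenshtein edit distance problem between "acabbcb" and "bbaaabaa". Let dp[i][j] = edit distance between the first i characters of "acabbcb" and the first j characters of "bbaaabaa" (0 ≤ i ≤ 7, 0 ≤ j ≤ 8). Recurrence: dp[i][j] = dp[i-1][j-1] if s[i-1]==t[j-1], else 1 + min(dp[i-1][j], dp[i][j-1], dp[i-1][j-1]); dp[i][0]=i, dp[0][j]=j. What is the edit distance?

   ''  b  b  a  a  a  b  a  a
''  0  1  2  3  4  5  6  7  8
 a  1  1  2  2  3  4  5  6  7
 c  2  2  2  3  3  4  5  6  7
 a  3  3  3  2  3  3  4  5  6
 b  4  3  3  3  3  4  3  4  5
 b  5  4  3  4  4  4  4  4  5
 c  6  5  4  4  5  5  5  5  5
 b  7  6  5  5  5  6  5  6  6

6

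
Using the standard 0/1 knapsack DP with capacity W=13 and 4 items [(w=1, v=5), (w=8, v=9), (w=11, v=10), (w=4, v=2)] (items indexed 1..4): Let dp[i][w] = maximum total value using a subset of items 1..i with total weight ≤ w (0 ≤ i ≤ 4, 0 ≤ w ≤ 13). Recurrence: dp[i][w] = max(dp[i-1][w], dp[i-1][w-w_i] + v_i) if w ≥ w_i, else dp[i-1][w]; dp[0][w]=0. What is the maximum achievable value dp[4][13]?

16

i\w   0   1   2   3   4   5   6   7   8   9  10  11  12  13
  0   0   0   0   0   0   0   0   0   0   0   0   0   0   0
  1   0   5   5   5   5   5   5   5   5   5   5   5   5   5
  2   0   5   5   5   5   5   5   5   9  14  14  14  14  14
  3   0   5   5   5   5   5   5   5   9  14  14  14  15  15
  4   0   5   5   5   5   7   7   7   9  14  14  14  15  16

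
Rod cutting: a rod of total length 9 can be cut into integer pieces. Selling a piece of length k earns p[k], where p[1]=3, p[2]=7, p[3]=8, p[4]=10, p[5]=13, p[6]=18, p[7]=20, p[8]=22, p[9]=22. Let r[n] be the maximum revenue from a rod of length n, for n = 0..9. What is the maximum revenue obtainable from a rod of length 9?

31

   n    0    1    2    3    4    5    6    7    8    9
r[n]    0    3    7   10   14   17   21   24   28   31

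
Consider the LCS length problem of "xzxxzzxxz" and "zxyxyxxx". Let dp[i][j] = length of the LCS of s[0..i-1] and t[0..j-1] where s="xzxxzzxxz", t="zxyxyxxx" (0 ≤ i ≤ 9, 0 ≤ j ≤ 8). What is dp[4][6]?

3

   ''  z  x  y  x  y  x  x  x
''  0  0  0  0  0  0  0  0  0
 x  0  0  1  1  1  1  1  1  1
 z  0  1  1  1  1  1  1  1  1
 x  0  1  2  2  2  2  2  2  2
 x  0  1  2  2  3  3  3  3  3
 z  0  1  2  2  3  3  3  3  3
 z  0  1  2  2  3  3  3  3  3
 x  0  1  2  2  3  3  4  4  4
 x  0  1  2  2  3  3  4  5  5
 z  0  1  2  2  3  3  4  5  5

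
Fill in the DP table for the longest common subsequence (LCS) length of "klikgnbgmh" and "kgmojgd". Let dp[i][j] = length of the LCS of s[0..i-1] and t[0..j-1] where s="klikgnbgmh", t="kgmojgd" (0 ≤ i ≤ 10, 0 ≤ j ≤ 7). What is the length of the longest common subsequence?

3

   ''  k  g  m  o  j  g  d
''  0  0  0  0  0  0  0  0
 k  0  1  1  1  1  1  1  1
 l  0  1  1  1  1  1  1  1
 i  0  1  1  1  1  1  1  1
 k  0  1  1  1  1  1  1  1
 g  0  1  2  2  2  2  2  2
 n  0  1  2  2  2  2  2  2
 b  0  1  2  2  2  2  2  2
 g  0  1  2  2  2  2  3  3
 m  0  1  2  3  3  3  3  3
 h  0  1  2  3  3  3  3  3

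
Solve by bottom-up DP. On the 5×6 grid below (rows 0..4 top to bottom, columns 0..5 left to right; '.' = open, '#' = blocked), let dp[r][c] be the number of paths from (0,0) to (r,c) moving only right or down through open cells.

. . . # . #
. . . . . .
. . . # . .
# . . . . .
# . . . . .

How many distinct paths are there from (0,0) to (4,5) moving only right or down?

51

r\c   0   1   2   3   4   5
  0   1   1   1   0   0   0
  1   1   2   3   3   3   3
  2   1   3   6   0   3   6
  3   0   3   9   9  12  18
  4   0   3  12  21  33  51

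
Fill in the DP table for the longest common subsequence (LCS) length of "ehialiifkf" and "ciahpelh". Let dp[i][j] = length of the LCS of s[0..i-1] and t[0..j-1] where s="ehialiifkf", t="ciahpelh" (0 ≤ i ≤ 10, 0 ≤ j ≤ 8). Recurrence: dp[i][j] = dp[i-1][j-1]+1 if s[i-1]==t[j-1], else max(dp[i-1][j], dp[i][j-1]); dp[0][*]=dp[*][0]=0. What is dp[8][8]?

   ''  c  i  a  h  p  e  l  h
''  0  0  0  0  0  0  0  0  0
 e  0  0  0  0  0  0  1  1  1
 h  0  0  0  0  1  1  1  1  2
 i  0  0  1  1  1  1  1  1  2
 a  0  0  1  2  2  2  2  2  2
 l  0  0  1  2  2  2  2  3  3
 i  0  0  1  2  2  2  2  3  3
 i  0  0  1  2  2  2  2  3  3
 f  0  0  1  2  2  2  2  3  3
 k  0  0  1  2  2  2  2  3  3
 f  0  0  1  2  2  2  2  3  3

3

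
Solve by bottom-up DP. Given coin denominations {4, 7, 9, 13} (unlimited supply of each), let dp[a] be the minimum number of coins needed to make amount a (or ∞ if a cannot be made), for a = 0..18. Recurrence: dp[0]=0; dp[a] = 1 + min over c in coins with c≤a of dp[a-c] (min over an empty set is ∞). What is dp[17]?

 a  0  1  2  3  4  5  6  7  8  9 10 11 12 13 14 15 16 17 18
dp  0  -  -  -  1  -  -  1  2  1  -  2  3  1  2  3  2  2  2
(- denotes ∞ / unreachable)

2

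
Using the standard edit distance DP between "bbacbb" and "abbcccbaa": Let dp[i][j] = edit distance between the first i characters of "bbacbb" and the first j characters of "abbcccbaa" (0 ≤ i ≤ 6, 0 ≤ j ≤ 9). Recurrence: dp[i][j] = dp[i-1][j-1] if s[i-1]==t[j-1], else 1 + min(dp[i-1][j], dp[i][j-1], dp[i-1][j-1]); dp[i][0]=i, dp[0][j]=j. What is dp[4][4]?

2

   ''  a  b  b  c  c  c  b  a  a
''  0  1  2  3  4  5  6  7  8  9
 b  1  1  1  2  3  4  5  6  7  8
 b  2  2  1  1  2  3  4  5  6  7
 a  3  2  2  2  2  3  4  5  5  6
 c  4  3  3  3  2  2  3  4  5  6
 b  5  4  3  3  3  3  3  3  4  5
 b  6  5  4  3  4  4  4  3  4  5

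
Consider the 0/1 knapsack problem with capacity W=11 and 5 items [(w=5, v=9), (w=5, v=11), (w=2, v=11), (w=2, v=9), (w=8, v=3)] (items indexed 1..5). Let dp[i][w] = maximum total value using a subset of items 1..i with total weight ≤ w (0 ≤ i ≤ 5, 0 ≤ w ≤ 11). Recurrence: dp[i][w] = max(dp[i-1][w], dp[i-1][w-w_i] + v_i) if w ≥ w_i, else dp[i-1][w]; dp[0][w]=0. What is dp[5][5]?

i\w   0   1   2   3   4   5   6   7   8   9  10  11
  0   0   0   0   0   0   0   0   0   0   0   0   0
  1   0   0   0   0   0   9   9   9   9   9   9   9
  2   0   0   0   0   0  11  11  11  11  11  20  20
  3   0   0  11  11  11  11  11  22  22  22  22  22
  4   0   0  11  11  20  20  20  22  22  31  31  31
  5   0   0  11  11  20  20  20  22  22  31  31  31

20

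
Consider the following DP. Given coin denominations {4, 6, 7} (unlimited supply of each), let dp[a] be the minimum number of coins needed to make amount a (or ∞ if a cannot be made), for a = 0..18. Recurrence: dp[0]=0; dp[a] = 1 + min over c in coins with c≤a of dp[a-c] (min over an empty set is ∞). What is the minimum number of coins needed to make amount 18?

 a  0  1  2  3  4  5  6  7  8  9 10 11 12 13 14 15 16 17 18
dp  0  -  -  -  1  -  1  1  2  -  2  2  2  2  2  3  3  3  3
(- denotes ∞ / unreachable)

3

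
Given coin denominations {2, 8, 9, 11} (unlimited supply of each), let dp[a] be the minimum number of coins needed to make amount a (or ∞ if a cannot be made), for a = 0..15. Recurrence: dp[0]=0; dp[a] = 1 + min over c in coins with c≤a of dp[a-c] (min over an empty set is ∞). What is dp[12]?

 a  0  1  2  3  4  5  6  7  8  9 10 11 12 13 14 15
dp  0  -  1  -  2  -  3  -  1  1  2  1  3  2  4  3
(- denotes ∞ / unreachable)

3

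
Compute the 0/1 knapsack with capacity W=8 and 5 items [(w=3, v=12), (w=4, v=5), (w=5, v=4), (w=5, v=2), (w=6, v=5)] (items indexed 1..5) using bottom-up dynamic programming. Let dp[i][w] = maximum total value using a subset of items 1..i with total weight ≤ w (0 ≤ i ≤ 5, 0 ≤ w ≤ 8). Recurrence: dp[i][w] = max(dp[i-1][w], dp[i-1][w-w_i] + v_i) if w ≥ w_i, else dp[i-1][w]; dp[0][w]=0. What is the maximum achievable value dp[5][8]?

17

i\w   0   1   2   3   4   5   6   7   8
  0   0   0   0   0   0   0   0   0   0
  1   0   0   0  12  12  12  12  12  12
  2   0   0   0  12  12  12  12  17  17
  3   0   0   0  12  12  12  12  17  17
  4   0   0   0  12  12  12  12  17  17
  5   0   0   0  12  12  12  12  17  17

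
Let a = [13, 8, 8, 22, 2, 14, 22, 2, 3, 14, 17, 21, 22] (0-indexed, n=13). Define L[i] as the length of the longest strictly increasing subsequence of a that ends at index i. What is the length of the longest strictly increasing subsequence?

6

   i    0    1    2    3    4    5    6    7    8    9   10   11   12
a[i]   13    8    8   22    2   14   22    2    3   14   17   21   22
L[i]    1    1    1    2    1    2    3    1    2    3    4    5    6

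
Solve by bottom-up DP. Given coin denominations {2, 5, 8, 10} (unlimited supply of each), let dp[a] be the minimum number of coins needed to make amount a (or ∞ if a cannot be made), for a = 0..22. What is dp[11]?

4

 a  0  1  2  3  4  5  6  7  8  9 10 11 12 13 14 15 16 17 18 19 20 21 22
dp  0  -  1  -  2  1  3  2  1  3  1  4  2  2  3  2  2  3  2  4  2  3  3
(- denotes ∞ / unreachable)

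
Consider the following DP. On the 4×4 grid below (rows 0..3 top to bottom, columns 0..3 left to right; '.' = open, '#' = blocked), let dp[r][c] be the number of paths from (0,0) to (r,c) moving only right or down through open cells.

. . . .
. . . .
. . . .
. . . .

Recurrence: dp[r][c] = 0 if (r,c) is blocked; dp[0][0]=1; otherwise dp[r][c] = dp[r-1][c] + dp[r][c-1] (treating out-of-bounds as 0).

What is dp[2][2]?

6

r\c   0   1   2   3
  0   1   1   1   1
  1   1   2   3   4
  2   1   3   6  10
  3   1   4  10  20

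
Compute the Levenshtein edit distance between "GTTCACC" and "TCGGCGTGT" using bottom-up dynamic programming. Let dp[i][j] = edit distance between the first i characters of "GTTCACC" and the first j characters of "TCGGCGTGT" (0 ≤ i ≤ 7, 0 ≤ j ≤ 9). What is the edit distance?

   ''  T  C  G  G  C  G  T  G  T
''  0  1  2  3  4  5  6  7  8  9
 G  1  1  2  2  3  4  5  6  7  8
 T  2  1  2  3  3  4  5  5  6  7
 T  3  2  2  3  4  4  5  5  6  6
 C  4  3  2  3  4  4  5  6  6  7
 A  5  4  3  3  4  5  5  6  7  7
 C  6  5  4  4  4  4  5  6  7  8
 C  7  6  5  5  5  4  5  6  7  8

8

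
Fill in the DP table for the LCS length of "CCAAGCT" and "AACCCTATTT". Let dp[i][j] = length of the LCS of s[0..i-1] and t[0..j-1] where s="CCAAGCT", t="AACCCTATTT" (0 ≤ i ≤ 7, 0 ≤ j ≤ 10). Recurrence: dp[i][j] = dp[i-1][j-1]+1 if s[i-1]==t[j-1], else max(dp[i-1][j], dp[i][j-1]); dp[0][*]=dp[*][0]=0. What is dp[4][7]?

   ''  A  A  C  C  C  T  A  T  T  T
''  0  0  0  0  0  0  0  0  0  0  0
 C  0  0  0  1  1  1  1  1  1  1  1
 C  0  0  0  1  2  2  2  2  2  2  2
 A  0  1  1  1  2  2  2  3  3  3  3
 A  0  1  2  2  2  2  2  3  3  3  3
 G  0  1  2  2  2  2  2  3  3  3  3
 C  0  1  2  3  3  3  3  3  3  3  3
 T  0  1  2  3  3  3  4  4  4  4  4

3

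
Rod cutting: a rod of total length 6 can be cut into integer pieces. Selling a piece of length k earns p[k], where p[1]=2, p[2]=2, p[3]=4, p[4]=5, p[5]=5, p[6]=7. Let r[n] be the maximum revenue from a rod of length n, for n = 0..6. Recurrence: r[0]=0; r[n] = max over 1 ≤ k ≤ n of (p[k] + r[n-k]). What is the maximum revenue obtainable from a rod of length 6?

   n    0    1    2    3    4    5    6
r[n]    0    2    4    6    8   10   12

12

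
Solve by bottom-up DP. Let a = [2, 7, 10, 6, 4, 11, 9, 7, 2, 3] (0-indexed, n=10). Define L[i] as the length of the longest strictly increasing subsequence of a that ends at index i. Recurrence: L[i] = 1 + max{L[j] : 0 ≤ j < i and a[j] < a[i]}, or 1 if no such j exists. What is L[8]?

1

   i    0    1    2    3    4    5    6    7    8    9
a[i]    2    7   10    6    4   11    9    7    2    3
L[i]    1    2    3    2    2    4    3    3    1    2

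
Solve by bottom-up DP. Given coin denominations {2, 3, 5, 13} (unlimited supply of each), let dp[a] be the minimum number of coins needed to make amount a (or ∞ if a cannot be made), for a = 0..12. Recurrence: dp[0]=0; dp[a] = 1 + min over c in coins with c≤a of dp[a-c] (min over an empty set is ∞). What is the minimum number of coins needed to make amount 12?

3

 a  0  1  2  3  4  5  6  7  8  9 10 11 12
dp  0  -  1  1  2  1  2  2  2  3  2  3  3
(- denotes ∞ / unreachable)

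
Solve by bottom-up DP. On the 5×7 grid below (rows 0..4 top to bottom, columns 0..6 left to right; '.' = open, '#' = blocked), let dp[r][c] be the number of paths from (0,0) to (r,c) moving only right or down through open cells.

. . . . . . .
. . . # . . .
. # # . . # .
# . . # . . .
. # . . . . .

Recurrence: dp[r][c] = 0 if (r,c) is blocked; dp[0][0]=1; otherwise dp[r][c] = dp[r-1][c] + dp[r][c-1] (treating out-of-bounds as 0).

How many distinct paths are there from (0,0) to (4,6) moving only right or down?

6

r\c   0   1   2   3   4   5   6
  0   1   1   1   1   1   1   1
  1   1   2   3   0   1   2   3
  2   1   0   0   0   1   0   3
  3   0   0   0   0   1   1   4
  4   0   0   0   0   1   2   6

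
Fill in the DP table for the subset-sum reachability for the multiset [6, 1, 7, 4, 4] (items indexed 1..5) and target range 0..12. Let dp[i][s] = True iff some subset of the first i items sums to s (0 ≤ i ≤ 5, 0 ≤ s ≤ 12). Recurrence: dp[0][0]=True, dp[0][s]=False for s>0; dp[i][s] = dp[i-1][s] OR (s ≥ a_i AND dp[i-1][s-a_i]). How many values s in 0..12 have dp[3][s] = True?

i\s   0   1   2   3   4   5   6   7   8   9  10  11  12
  0   T   F   F   F   F   F   F   F   F   F   F   F   F
  1   T   F   F   F   F   F   T   F   F   F   F   F   F
  2   T   T   F   F   F   F   T   T   F   F   F   F   F
  3   T   T   F   F   F   F   T   T   T   F   F   F   F
  4   T   T   F   F   T   T   T   T   T   F   T   T   T
  5   T   T   F   F   T   T   T   T   T   T   T   T   T

5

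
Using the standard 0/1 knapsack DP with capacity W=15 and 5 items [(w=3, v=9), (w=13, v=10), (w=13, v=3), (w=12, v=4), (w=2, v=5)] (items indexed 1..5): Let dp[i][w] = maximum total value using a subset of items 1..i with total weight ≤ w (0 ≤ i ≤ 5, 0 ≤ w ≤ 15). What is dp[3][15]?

10

i\w   0   1   2   3   4   5   6   7   8   9  10  11  12  13  14  15
  0   0   0   0   0   0   0   0   0   0   0   0   0   0   0   0   0
  1   0   0   0   9   9   9   9   9   9   9   9   9   9   9   9   9
  2   0   0   0   9   9   9   9   9   9   9   9   9   9  10  10  10
  3   0   0   0   9   9   9   9   9   9   9   9   9   9  10  10  10
  4   0   0   0   9   9   9   9   9   9   9   9   9   9  10  10  13
  5   0   0   5   9   9  14  14  14  14  14  14  14  14  14  14  15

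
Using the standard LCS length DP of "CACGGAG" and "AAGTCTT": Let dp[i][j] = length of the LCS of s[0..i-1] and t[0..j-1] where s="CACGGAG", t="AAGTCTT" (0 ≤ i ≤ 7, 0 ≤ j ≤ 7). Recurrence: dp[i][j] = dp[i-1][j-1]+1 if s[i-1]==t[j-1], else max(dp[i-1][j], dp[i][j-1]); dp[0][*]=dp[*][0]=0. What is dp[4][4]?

   ''  A  A  G  T  C  T  T
''  0  0  0  0  0  0  0  0
 C  0  0  0  0  0  1  1  1
 A  0  1  1  1  1  1  1  1
 C  0  1  1  1  1  2  2  2
 G  0  1  1  2  2  2  2  2
 G  0  1  1  2  2  2  2  2
 A  0  1  2  2  2  2  2  2
 G  0  1  2  3  3  3  3  3

2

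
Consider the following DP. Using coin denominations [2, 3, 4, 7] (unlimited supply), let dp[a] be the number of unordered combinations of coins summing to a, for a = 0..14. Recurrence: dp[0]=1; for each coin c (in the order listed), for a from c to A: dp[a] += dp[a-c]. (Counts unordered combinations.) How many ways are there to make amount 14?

after  coin     0     1     2     3     4     5     6     7     8     9    10    11    12    13    14
          2     1     0     1     0     1     0     1     0     1     0     1     0     1     0     1
          3     1     0     1     1     1     1     2     1     2     2     2     2     3     2     3
          4     1     0     1     1     2     1     3     2     4     3     5     4     7     5     8
          7     1     0     1     1     2     1     3     3     4     4     6     6     8     8    11

11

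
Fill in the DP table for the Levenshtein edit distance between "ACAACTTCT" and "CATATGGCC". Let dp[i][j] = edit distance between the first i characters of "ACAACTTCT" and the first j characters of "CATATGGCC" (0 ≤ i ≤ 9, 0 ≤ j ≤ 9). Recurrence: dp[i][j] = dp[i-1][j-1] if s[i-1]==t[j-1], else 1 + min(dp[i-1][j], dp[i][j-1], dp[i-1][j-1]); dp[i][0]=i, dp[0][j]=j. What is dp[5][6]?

4

   ''  C  A  T  A  T  G  G  C  C
''  0  1  2  3  4  5  6  7  8  9
 A  1  1  1  2  3  4  5  6  7  8
 C  2  1  2  2  3  4  5  6  6  7
 A  3  2  1  2  2  3  4  5  6  7
 A  4  3  2  2  2  3  4  5  6  7
 C  5  4  3  3  3  3  4  5  5  6
 T  6  5  4  3  4  3  4  5  6  6
 T  7  6  5  4  4  4  4  5  6  7
 C  8  7  6  5  5  5  5  5  5  6
 T  9  8  7  6  6  5  6  6  6  6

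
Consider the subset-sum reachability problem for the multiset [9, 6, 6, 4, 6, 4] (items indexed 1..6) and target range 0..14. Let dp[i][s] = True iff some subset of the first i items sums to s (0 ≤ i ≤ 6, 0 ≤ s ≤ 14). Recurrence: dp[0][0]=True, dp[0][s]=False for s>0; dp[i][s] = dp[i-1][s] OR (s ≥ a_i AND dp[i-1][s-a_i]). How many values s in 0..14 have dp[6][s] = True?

i\s   0   1   2   3   4   5   6   7   8   9  10  11  12  13  14
  0   T   F   F   F   F   F   F   F   F   F   F   F   F   F   F
  1   T   F   F   F   F   F   F   F   F   T   F   F   F   F   F
  2   T   F   F   F   F   F   T   F   F   T   F   F   F   F   F
  3   T   F   F   F   F   F   T   F   F   T   F   F   T   F   F
  4   T   F   F   F   T   F   T   F   F   T   T   F   T   T   F
  5   T   F   F   F   T   F   T   F   F   T   T   F   T   T   F
  6   T   F   F   F   T   F   T   F   T   T   T   F   T   T   T

9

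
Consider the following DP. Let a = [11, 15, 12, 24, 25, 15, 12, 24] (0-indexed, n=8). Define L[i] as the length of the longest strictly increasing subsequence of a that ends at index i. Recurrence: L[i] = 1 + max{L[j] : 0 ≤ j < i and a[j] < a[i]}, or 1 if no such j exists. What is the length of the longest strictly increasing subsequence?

4

   i    0    1    2    3    4    5    6    7
a[i]   11   15   12   24   25   15   12   24
L[i]    1    2    2    3    4    3    2    4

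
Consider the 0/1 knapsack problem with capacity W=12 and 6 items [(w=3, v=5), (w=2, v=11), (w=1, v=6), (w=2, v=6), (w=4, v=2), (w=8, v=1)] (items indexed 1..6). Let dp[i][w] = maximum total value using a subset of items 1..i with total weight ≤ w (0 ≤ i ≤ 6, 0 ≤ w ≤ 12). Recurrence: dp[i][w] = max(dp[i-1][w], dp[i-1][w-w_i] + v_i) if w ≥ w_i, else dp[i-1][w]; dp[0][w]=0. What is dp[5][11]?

28

i\w   0   1   2   3   4   5   6   7   8   9  10  11  12
  0   0   0   0   0   0   0   0   0   0   0   0   0   0
  1   0   0   0   5   5   5   5   5   5   5   5   5   5
  2   0   0  11  11  11  16  16  16  16  16  16  16  16
  3   0   6  11  17  17  17  22  22  22  22  22  22  22
  4   0   6  11  17  17  23  23  23  28  28  28  28  28
  5   0   6  11  17  17  23  23  23  28  28  28  28  30
  6   0   6  11  17  17  23  23  23  28  28  28  28  30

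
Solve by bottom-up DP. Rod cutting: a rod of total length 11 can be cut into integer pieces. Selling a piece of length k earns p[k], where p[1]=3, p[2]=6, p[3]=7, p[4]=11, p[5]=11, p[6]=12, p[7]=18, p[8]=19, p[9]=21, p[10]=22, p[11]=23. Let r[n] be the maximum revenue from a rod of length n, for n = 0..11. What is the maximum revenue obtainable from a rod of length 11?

33

   n    0    1    2    3    4    5    6    7    8    9   10   11
r[n]    0    3    6    9   12   15   18   21   24   27   30   33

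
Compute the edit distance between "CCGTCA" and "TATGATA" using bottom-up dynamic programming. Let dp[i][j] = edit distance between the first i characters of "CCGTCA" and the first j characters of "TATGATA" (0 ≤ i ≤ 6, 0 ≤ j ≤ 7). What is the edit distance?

5

   ''  T  A  T  G  A  T  A
''  0  1  2  3  4  5  6  7
 C  1  1  2  3  4  5  6  7
 C  2  2  2  3  4  5  6  7
 G  3  3  3  3  3  4  5  6
 T  4  3  4  3  4  4  4  5
 C  5  4  4  4  4  5  5  5
 A  6  5  4  5  5  4  5  5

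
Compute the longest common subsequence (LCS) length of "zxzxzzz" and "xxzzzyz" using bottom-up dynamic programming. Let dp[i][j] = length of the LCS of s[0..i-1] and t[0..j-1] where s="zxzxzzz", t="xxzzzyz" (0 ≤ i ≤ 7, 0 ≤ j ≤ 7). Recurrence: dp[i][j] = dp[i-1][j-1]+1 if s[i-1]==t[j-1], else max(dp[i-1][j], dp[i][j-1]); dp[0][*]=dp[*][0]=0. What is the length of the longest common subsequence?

5

   ''  x  x  z  z  z  y  z
''  0  0  0  0  0  0  0  0
 z  0  0  0  1  1  1  1  1
 x  0  1  1  1  1  1  1  1
 z  0  1  1  2  2  2  2  2
 x  0  1  2  2  2  2  2  2
 z  0  1  2  3  3  3  3  3
 z  0  1  2  3  4  4  4  4
 z  0  1  2  3  4  5  5  5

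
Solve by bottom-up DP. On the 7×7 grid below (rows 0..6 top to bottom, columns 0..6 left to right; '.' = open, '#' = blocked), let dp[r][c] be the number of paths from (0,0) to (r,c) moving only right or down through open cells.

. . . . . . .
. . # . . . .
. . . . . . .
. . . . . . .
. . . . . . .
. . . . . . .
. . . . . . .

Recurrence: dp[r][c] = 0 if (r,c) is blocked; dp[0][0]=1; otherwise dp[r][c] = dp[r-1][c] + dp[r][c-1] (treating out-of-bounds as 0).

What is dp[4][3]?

r\c   0   1   2   3   4   5   6
  0   1   1   1   1   1   1   1
  1   1   2   0   1   2   3   4
  2   1   3   3   4   6   9  13
  3   1   4   7  11  17  26  39
  4   1   5  12  23  40  66 105
  5   1   6  18  41  81 147 252
  6   1   7  25  66 147 294 546

23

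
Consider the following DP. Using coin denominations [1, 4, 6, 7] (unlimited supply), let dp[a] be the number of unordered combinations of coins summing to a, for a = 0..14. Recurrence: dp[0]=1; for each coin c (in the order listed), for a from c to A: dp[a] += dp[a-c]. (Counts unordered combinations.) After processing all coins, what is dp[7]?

4

after  coin     0     1     2     3     4     5     6     7     8     9    10    11    12    13    14
          1     1     1     1     1     1     1     1     1     1     1     1     1     1     1     1
          4     1     1     1     1     2     2     2     2     3     3     3     3     4     4     4
          6     1     1     1     1     2     2     3     3     4     4     5     5     7     7     8
          7     1     1     1     1     2     2     3     4     5     5     6     7     9    10    12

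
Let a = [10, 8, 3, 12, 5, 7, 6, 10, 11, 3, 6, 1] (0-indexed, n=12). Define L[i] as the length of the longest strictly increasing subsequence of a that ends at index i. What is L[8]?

5

   i    0    1    2    3    4    5    6    7    8    9   10   11
a[i]   10    8    3   12    5    7    6   10   11    3    6    1
L[i]    1    1    1    2    2    3    3    4    5    1    3    1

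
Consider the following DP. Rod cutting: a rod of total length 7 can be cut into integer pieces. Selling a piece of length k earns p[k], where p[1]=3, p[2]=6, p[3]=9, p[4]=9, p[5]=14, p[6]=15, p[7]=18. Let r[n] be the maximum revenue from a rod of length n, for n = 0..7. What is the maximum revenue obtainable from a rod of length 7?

21

   n    0    1    2    3    4    5    6    7
r[n]    0    3    6    9   12   15   18   21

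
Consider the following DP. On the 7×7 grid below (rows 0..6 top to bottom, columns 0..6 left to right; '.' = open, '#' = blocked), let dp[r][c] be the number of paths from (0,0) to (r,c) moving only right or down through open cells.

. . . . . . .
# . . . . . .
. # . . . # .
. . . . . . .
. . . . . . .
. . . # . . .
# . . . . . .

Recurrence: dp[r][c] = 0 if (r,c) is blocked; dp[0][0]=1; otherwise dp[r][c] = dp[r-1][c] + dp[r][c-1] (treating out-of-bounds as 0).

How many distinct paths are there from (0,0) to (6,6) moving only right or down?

r\c   0   1   2   3   4   5   6
  0   1   1   1   1   1   1   1
  1   0   1   2   3   4   5   6
  2   0   0   2   5   9   0   6
  3   0   0   2   7  16  16  22
  4   0   0   2   9  25  41  63
  5   0   0   2   0  25  66 129
  6   0   0   2   2  27  93 222

222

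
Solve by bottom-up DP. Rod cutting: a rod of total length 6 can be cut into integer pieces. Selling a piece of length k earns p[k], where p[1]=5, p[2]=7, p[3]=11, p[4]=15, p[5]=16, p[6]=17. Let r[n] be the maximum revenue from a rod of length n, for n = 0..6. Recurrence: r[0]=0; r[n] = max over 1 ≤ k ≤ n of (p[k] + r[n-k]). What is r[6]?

   n    0    1    2    3    4    5    6
r[n]    0    5   10   15   20   25   30

30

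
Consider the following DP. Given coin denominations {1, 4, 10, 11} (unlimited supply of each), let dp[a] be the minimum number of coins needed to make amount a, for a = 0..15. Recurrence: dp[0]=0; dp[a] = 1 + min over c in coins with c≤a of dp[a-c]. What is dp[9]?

 a  0  1  2  3  4  5  6  7  8  9 10 11 12 13 14 15
dp  0  1  2  3  1  2  3  4  2  3  1  1  2  3  2  2

3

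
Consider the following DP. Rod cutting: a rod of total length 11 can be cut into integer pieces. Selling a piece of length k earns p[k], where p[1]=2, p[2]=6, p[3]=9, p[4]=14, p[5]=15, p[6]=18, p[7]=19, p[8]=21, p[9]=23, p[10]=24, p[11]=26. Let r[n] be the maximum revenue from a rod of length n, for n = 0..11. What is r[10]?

   n    0    1    2    3    4    5    6    7    8    9   10   11
r[n]    0    2    6    9   14   16   20   23   28   30   34   37

34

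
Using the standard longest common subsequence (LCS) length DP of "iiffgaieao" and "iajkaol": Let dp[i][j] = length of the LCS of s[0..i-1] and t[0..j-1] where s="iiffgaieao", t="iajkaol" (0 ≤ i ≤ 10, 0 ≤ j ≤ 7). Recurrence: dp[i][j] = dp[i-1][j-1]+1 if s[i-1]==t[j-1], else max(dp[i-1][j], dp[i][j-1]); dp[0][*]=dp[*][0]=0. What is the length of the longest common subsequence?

4

   ''  i  a  j  k  a  o  l
''  0  0  0  0  0  0  0  0
 i  0  1  1  1  1  1  1  1
 i  0  1  1  1  1  1  1  1
 f  0  1  1  1  1  1  1  1
 f  0  1  1  1  1  1  1  1
 g  0  1  1  1  1  1  1  1
 a  0  1  2  2  2  2  2  2
 i  0  1  2  2  2  2  2  2
 e  0  1  2  2  2  2  2  2
 a  0  1  2  2  2  3  3  3
 o  0  1  2  2  2  3  4  4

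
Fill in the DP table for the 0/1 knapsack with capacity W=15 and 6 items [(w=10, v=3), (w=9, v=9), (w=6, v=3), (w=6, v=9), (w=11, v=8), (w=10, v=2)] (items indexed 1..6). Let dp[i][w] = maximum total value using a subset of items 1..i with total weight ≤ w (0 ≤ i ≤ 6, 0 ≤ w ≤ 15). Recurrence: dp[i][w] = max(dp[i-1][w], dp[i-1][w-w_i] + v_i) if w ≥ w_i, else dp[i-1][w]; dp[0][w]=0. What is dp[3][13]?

i\w   0   1   2   3   4   5   6   7   8   9  10  11  12  13  14  15
  0   0   0   0   0   0   0   0   0   0   0   0   0   0   0   0   0
  1   0   0   0   0   0   0   0   0   0   0   3   3   3   3   3   3
  2   0   0   0   0   0   0   0   0   0   9   9   9   9   9   9   9
  3   0   0   0   0   0   0   3   3   3   9   9   9   9   9   9  12
  4   0   0   0   0   0   0   9   9   9   9   9   9  12  12  12  18
  5   0   0   0   0   0   0   9   9   9   9   9   9  12  12  12  18
  6   0   0   0   0   0   0   9   9   9   9   9   9  12  12  12  18

9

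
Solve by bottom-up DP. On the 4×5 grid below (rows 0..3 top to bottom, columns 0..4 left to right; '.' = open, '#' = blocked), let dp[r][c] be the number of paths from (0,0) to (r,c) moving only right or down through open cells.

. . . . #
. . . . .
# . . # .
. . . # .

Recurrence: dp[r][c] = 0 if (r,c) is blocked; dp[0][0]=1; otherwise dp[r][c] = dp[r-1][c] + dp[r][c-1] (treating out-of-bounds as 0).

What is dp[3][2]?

r\c   0   1   2   3   4
  0   1   1   1   1   0
  1   1   2   3   4   4
  2   0   2   5   0   4
  3   0   2   7   0   4

7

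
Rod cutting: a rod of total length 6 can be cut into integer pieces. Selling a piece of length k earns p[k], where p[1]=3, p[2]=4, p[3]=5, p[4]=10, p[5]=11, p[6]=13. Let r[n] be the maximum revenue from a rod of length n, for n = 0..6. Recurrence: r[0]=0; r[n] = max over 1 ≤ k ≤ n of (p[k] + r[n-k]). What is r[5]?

   n    0    1    2    3    4    5    6
r[n]    0    3    6    9   12   15   18

15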